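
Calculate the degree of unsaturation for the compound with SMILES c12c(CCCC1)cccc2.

5

Molecular formula from the SMILES: C10H12.
DoU = (2C + 2 + N − H − X)/2 = (2·10 + 2 + 0 − 12 − 0)/2 = 10/2 = 5.
(Structurally: 2 ring(s) + 3 π bond(s) = 5.)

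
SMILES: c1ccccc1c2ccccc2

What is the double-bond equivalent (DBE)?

Molecular formula from the SMILES: C12H10.
DoU = (2C + 2 + N − H − X)/2 = (2·12 + 2 + 0 − 10 − 0)/2 = 16/2 = 8.
(Structurally: 2 ring(s) + 6 π bond(s) = 8.)

8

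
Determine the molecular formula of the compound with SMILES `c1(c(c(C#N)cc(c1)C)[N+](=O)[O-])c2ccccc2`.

Heavy atoms from the SMILES: 14 C, 2 N, 2 O.
Implicit hydrogens by atom environment:
  7 × C (aromatic): 1 H each → 7
  5 × C (aromatic): no H
  1 × C: 3 H
  1 × C: no H
  1 × N (charge +1): no H
  1 × N: no H
  1 × O: no H
  1 × O (charge -1): no H
  Total hydrogens = 10.
Molecular formula: C14H10N2O2

C14H10N2O2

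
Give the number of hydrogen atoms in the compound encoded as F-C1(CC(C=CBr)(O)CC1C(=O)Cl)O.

9

Hydrogens are implicit in SMILES; fill each atom to its normal valence:
  3 × C: 1 H each → 3
  3 × C: no H
  2 × C: 2 H each → 4
  2 × O: 1 H each → 2
  1 × Br: no H
  1 × Cl: no H
  1 × F: no H
  1 × O: no H
  Total hydrogens = 9.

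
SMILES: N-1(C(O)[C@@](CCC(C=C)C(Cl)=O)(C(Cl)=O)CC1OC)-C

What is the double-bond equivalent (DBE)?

Molecular formula from the SMILES: C13H19Cl2NO4.
DoU = (2C + 2 + N − H − X)/2 = (2·13 + 2 + 1 − 19 − 2)/2 = 8/2 = 4.
(Structurally: 1 ring(s) + 3 π bond(s) = 4.)

4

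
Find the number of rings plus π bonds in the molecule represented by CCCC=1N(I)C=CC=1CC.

3

Molecular formula from the SMILES: C9H14IN.
DoU = (2C + 2 + N − H − X)/2 = (2·9 + 2 + 1 − 14 − 1)/2 = 6/2 = 3.
(Structurally: 1 ring(s) + 2 π bond(s) = 3.)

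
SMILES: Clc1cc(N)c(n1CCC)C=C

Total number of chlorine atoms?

The symbol for chlorine appears 1 time in the SMILES.

1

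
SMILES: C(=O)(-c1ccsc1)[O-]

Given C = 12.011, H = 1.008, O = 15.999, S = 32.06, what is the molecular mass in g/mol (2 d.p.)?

Molecular formula: C5H3O2S-.
M = 5×12.011 + 3×1.008 + 2×15.999 + 1×32.06 = 127.14 g/mol.

127.14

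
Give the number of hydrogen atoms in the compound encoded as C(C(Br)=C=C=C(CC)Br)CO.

Hydrogens are implicit in SMILES; fill each atom to its normal valence:
  4 × C: no H
  3 × C: 2 H each → 6
  2 × Br: no H
  1 × C: 3 H
  1 × O: 1 H
  Total hydrogens = 10.

10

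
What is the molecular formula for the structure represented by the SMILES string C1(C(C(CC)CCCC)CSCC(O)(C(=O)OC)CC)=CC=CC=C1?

C21H34O3S

Heavy atoms from the SMILES: 21 C, 3 O, 1 S.
Implicit hydrogens by atom environment:
  7 × C: 2 H each → 14
  5 × C (aromatic): 1 H each → 5
  4 × C: 3 H each → 12
  2 × C: 1 H each → 2
  2 × C: no H
  2 × O: no H
  1 × C (aromatic): no H
  1 × O: 1 H
  1 × S: no H
  Total hydrogens = 34.
Molecular formula: C21H34O3S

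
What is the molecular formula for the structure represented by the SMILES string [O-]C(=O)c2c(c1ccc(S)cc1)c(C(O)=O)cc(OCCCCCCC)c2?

Heavy atoms from the SMILES: 21 C, 5 O, 1 S.
Implicit hydrogens by atom environment:
  6 × C: 2 H each → 12
  6 × C (aromatic): 1 H each → 6
  6 × C (aromatic): no H
  3 × O: no H
  2 × C: no H
  1 × C: 3 H
  1 × O: 1 H
  1 × O (charge -1): no H
  1 × S: 1 H
  Total hydrogens = 23.
Net charge -1.
Molecular formula: C21H23O5S-

C21H23O5S-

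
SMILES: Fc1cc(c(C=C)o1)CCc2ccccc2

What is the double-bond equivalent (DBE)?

8

Molecular formula from the SMILES: C14H13FO.
DoU = (2C + 2 + N − H − X)/2 = (2·14 + 2 + 0 − 13 − 1)/2 = 16/2 = 8.
(Structurally: 2 ring(s) + 6 π bond(s) = 8.)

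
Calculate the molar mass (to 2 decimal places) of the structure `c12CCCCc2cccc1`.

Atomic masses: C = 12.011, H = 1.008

132.21

Molecular formula: C10H12.
M = 10×12.011 + 12×1.008 = 132.21 g/mol.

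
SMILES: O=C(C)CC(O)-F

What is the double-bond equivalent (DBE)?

1

Molecular formula from the SMILES: C4H7FO2.
DoU = (2C + 2 + N − H − X)/2 = (2·4 + 2 + 0 − 7 − 1)/2 = 2/2 = 1.
(Structurally: 0 ring(s) + 1 π bond(s) = 1.)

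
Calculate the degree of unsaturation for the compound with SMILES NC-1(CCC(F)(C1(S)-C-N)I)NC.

1

Molecular formula from the SMILES: C7H15FIN3S.
DoU = (2C + 2 + N − H − X)/2 = (2·7 + 2 + 3 − 15 − 2)/2 = 2/2 = 1.
(Structurally: 1 ring(s) + 0 π bond(s) = 1.)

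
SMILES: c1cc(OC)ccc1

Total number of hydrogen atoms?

8

Hydrogens are implicit in SMILES; fill each atom to its normal valence:
  5 × C (aromatic): 1 H each → 5
  1 × C: 3 H
  1 × C (aromatic): no H
  1 × O: no H
  Total hydrogens = 8.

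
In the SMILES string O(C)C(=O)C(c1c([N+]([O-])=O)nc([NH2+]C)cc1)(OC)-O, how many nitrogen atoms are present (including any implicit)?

The symbol for nitrogen appears 3 times in the SMILES.

3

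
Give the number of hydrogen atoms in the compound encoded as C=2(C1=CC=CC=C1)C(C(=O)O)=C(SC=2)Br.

Hydrogens are implicit in SMILES; fill each atom to its normal valence:
  6 × C (aromatic): 1 H each → 6
  4 × C (aromatic): no H
  1 × Br: no H
  1 × C: no H
  1 × O: 1 H
  1 × O: no H
  1 × S (aromatic): no H
  Total hydrogens = 7.

7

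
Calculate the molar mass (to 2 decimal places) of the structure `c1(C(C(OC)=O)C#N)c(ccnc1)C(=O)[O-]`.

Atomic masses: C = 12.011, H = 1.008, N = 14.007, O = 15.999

Molecular formula: C10H7N2O4-.
M = 10×12.011 + 7×1.008 + 2×14.007 + 4×15.999 = 219.18 g/mol.

219.18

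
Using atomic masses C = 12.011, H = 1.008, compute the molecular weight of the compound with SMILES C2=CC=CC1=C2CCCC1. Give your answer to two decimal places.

132.21

Molecular formula: C10H12.
M = 10×12.011 + 12×1.008 = 132.21 g/mol.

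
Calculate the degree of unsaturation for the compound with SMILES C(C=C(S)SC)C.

1

Molecular formula from the SMILES: C5H10S2.
DoU = (2C + 2 + N − H − X)/2 = (2·5 + 2 + 0 − 10 − 0)/2 = 2/2 = 1.
(Structurally: 0 ring(s) + 1 π bond(s) = 1.)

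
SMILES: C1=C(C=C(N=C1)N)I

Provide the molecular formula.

C5H5IN2

Heavy atoms from the SMILES: 5 C, 1 I, 2 N.
Implicit hydrogens by atom environment:
  3 × C (aromatic): 1 H each → 3
  2 × C (aromatic): no H
  1 × I: no H
  1 × N: 2 H
  1 × N (aromatic): no H
  Total hydrogens = 5.
Molecular formula: C5H5IN2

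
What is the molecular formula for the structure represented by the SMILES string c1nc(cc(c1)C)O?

C6H7NO

Heavy atoms from the SMILES: 6 C, 1 N, 1 O.
Implicit hydrogens by atom environment:
  3 × C (aromatic): 1 H each → 3
  2 × C (aromatic): no H
  1 × C: 3 H
  1 × N (aromatic): no H
  1 × O: 1 H
  Total hydrogens = 7.
Molecular formula: C6H7NO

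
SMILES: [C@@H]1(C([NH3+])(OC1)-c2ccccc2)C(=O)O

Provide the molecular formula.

C10H12NO3+

Heavy atoms from the SMILES: 10 C, 1 N, 3 O.
Implicit hydrogens by atom environment:
  5 × C (aromatic): 1 H each → 5
  2 × C: no H
  2 × O: no H
  1 × C: 2 H
  1 × C: 1 H
  1 × C (aromatic): no H
  1 × N (charge +1): 3 H
  1 × O: 1 H
  Total hydrogens = 12.
Net charge +1.
Molecular formula: C10H12NO3+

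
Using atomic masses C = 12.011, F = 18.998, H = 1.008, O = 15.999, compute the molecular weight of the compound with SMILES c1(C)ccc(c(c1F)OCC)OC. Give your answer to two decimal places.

184.21

Molecular formula: C10H13FO2.
M = 10×12.011 + 1×18.998 + 13×1.008 + 2×15.999 = 184.21 g/mol.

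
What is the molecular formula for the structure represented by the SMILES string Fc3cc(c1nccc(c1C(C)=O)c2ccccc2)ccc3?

Heavy atoms from the SMILES: 19 C, 1 F, 1 N, 1 O.
Implicit hydrogens by atom environment:
  11 × C (aromatic): 1 H each → 11
  6 × C (aromatic): no H
  1 × C: 3 H
  1 × C: no H
  1 × F: no H
  1 × N (aromatic): no H
  1 × O: no H
  Total hydrogens = 14.
Molecular formula: C19H14FNO

C19H14FNO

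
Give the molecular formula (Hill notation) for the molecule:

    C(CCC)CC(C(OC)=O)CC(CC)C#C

C14H24O2

Heavy atoms from the SMILES: 14 C, 2 O.
Implicit hydrogens by atom environment:
  6 × C: 2 H each → 12
  3 × C: 3 H each → 9
  3 × C: 1 H each → 3
  2 × C: no H
  2 × O: no H
  Total hydrogens = 24.
Molecular formula: C14H24O2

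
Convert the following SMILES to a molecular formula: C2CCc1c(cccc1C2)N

Heavy atoms from the SMILES: 10 C, 1 N.
Implicit hydrogens by atom environment:
  4 × C: 2 H each → 8
  3 × C (aromatic): 1 H each → 3
  3 × C (aromatic): no H
  1 × N: 2 H
  Total hydrogens = 13.
Molecular formula: C10H13N

C10H13N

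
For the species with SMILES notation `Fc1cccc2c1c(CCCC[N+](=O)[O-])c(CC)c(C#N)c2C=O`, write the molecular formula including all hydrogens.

Heavy atoms from the SMILES: 18 C, 1 F, 2 N, 3 O.
Implicit hydrogens by atom environment:
  7 × C (aromatic): no H
  5 × C: 2 H each → 10
  3 × C (aromatic): 1 H each → 3
  2 × O: no H
  1 × C: 3 H
  1 × C: 1 H
  1 × C: no H
  1 × F: no H
  1 × N: no H
  1 × N (charge +1): no H
  1 × O (charge -1): no H
  Total hydrogens = 17.
Molecular formula: C18H17FN2O3

C18H17FN2O3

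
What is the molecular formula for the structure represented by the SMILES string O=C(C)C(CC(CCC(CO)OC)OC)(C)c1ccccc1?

Heavy atoms from the SMILES: 18 C, 4 O.
Implicit hydrogens by atom environment:
  5 × C (aromatic): 1 H each → 5
  4 × C: 3 H each → 12
  4 × C: 2 H each → 8
  3 × O: no H
  2 × C: 1 H each → 2
  2 × C: no H
  1 × C (aromatic): no H
  1 × O: 1 H
  Total hydrogens = 28.
Molecular formula: C18H28O4

C18H28O4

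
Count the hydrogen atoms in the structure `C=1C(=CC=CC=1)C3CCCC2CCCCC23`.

22

Hydrogens are implicit in SMILES; fill each atom to its normal valence:
  7 × C: 2 H each → 14
  5 × C (aromatic): 1 H each → 5
  3 × C: 1 H each → 3
  1 × C (aromatic): no H
  Total hydrogens = 22.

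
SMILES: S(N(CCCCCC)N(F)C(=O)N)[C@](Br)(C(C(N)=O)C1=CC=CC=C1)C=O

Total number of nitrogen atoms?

The symbol for nitrogen appears 4 times in the SMILES.

4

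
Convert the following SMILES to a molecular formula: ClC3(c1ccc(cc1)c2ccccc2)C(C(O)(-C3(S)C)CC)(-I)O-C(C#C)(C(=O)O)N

Heavy atoms from the SMILES: 23 C, 1 Cl, 1 I, 1 N, 4 O, 1 S.
Implicit hydrogens by atom environment:
  9 × C (aromatic): 1 H each → 9
  7 × C: no H
  3 × C (aromatic): no H
  2 × C: 3 H each → 6
  2 × O: 1 H each → 2
  2 × O: no H
  1 × C: 2 H
  1 × C: 1 H
  1 × Cl: no H
  1 × I: no H
  1 × N: 2 H
  1 × S: 1 H
  Total hydrogens = 23.
Molecular formula: C23H23ClINO4S

C23H23ClINO4S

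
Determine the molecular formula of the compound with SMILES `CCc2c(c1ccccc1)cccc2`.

Heavy atoms from the SMILES: 14 C.
Implicit hydrogens by atom environment:
  9 × C (aromatic): 1 H each → 9
  3 × C (aromatic): no H
  1 × C: 3 H
  1 × C: 2 H
  Total hydrogens = 14.
Molecular formula: C14H14

C14H14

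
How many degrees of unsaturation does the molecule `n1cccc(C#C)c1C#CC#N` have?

10

Molecular formula from the SMILES: C10H4N2.
DoU = (2C + 2 + N − H − X)/2 = (2·10 + 2 + 2 − 4 − 0)/2 = 20/2 = 10.
(Structurally: 1 ring(s) + 9 π bond(s) = 10.)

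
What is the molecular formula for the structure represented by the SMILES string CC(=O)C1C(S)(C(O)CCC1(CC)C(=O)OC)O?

Heavy atoms from the SMILES: 12 C, 5 O, 1 S.
Implicit hydrogens by atom environment:
  4 × C: no H
  3 × C: 3 H each → 9
  3 × C: 2 H each → 6
  3 × O: no H
  2 × C: 1 H each → 2
  2 × O: 1 H each → 2
  1 × S: 1 H
  Total hydrogens = 20.
Molecular formula: C12H20O5S

C12H20O5S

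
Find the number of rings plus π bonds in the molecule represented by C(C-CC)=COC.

1

Molecular formula from the SMILES: C6H12O.
DoU = (2C + 2 + N − H − X)/2 = (2·6 + 2 + 0 − 12 − 0)/2 = 2/2 = 1.
(Structurally: 0 ring(s) + 1 π bond(s) = 1.)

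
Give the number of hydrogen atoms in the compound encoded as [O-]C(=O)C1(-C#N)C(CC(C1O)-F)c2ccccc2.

Hydrogens are implicit in SMILES; fill each atom to its normal valence:
  5 × C (aromatic): 1 H each → 5
  3 × C: 1 H each → 3
  3 × C: no H
  1 × C: 2 H
  1 × C (aromatic): no H
  1 × F: no H
  1 × N: no H
  1 × O: 1 H
  1 × O: no H
  1 × O (charge -1): no H
  Total hydrogens = 11.

11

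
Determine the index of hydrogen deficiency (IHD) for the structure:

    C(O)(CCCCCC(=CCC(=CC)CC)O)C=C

Molecular formula from the SMILES: C16H28O2.
DoU = (2C + 2 + N − H − X)/2 = (2·16 + 2 + 0 − 28 − 0)/2 = 6/2 = 3.
(Structurally: 0 ring(s) + 3 π bond(s) = 3.)

3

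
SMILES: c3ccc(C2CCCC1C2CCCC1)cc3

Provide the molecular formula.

C16H22

Heavy atoms from the SMILES: 16 C.
Implicit hydrogens by atom environment:
  7 × C: 2 H each → 14
  5 × C (aromatic): 1 H each → 5
  3 × C: 1 H each → 3
  1 × C (aromatic): no H
  Total hydrogens = 22.
Molecular formula: C16H22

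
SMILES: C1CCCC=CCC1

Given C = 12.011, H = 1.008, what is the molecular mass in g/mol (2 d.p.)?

110.20

Molecular formula: C8H14.
M = 8×12.011 + 14×1.008 = 110.20 g/mol.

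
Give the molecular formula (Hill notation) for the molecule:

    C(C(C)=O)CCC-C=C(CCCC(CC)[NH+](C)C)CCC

C19H38NO+

Heavy atoms from the SMILES: 19 C, 1 N, 1 O.
Implicit hydrogens by atom environment:
  10 × C: 2 H each → 20
  5 × C: 3 H each → 15
  2 × C: 1 H each → 2
  2 × C: no H
  1 × N (charge +1): 1 H
  1 × O: no H
  Total hydrogens = 38.
Net charge +1.
Molecular formula: C19H38NO+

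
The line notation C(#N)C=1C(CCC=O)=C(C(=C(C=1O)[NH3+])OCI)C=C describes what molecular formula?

Heavy atoms from the SMILES: 13 C, 1 I, 2 N, 3 O.
Implicit hydrogens by atom environment:
  6 × C (aromatic): no H
  4 × C: 2 H each → 8
  2 × C: 1 H each → 2
  2 × O: no H
  1 × C: no H
  1 × I: no H
  1 × N (charge +1): 3 H
  1 × N: no H
  1 × O: 1 H
  Total hydrogens = 14.
Net charge +1.
Molecular formula: C13H14IN2O3+

C13H14IN2O3+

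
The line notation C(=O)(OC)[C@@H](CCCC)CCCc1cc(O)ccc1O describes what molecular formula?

Heavy atoms from the SMILES: 16 C, 4 O.
Implicit hydrogens by atom environment:
  6 × C: 2 H each → 12
  3 × C (aromatic): 1 H each → 3
  3 × C (aromatic): no H
  2 × C: 3 H each → 6
  2 × O: 1 H each → 2
  2 × O: no H
  1 × C: 1 H
  1 × C: no H
  Total hydrogens = 24.
Molecular formula: C16H24O4

C16H24O4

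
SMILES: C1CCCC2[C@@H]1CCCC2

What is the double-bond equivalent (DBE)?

2

Molecular formula from the SMILES: C10H18.
DoU = (2C + 2 + N − H − X)/2 = (2·10 + 2 + 0 − 18 − 0)/2 = 4/2 = 2.
(Structurally: 2 ring(s) + 0 π bond(s) = 2.)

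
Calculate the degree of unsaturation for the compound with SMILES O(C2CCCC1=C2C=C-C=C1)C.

Molecular formula from the SMILES: C11H14O.
DoU = (2C + 2 + N − H − X)/2 = (2·11 + 2 + 0 − 14 − 0)/2 = 10/2 = 5.
(Structurally: 2 ring(s) + 3 π bond(s) = 5.)

5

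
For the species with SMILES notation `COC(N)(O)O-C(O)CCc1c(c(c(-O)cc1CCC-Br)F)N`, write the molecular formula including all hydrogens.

C14H22BrFN2O5

Heavy atoms from the SMILES: 1 Br, 14 C, 1 F, 2 N, 5 O.
Implicit hydrogens by atom environment:
  5 × C: 2 H each → 10
  5 × C (aromatic): no H
  3 × O: 1 H each → 3
  2 × N: 2 H each → 4
  2 × O: no H
  1 × Br: no H
  1 × C: 3 H
  1 × C (aromatic): 1 H
  1 × C: 1 H
  1 × C: no H
  1 × F: no H
  Total hydrogens = 22.
Molecular formula: C14H22BrFN2O5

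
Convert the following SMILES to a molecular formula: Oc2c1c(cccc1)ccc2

Heavy atoms from the SMILES: 10 C, 1 O.
Implicit hydrogens by atom environment:
  7 × C (aromatic): 1 H each → 7
  3 × C (aromatic): no H
  1 × O: 1 H
  Total hydrogens = 8.
Molecular formula: C10H8O

C10H8O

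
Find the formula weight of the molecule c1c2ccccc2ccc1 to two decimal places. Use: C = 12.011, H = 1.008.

128.17

Molecular formula: C10H8.
M = 10×12.011 + 8×1.008 = 128.17 g/mol.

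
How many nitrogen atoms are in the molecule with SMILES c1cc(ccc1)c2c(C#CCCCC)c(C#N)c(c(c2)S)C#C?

The symbol for nitrogen appears 1 time in the SMILES.

1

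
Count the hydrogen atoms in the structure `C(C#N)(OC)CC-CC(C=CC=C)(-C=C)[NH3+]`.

21

Hydrogens are implicit in SMILES; fill each atom to its normal valence:
  5 × C: 2 H each → 10
  5 × C: 1 H each → 5
  2 × C: no H
  1 × C: 3 H
  1 × N (charge +1): 3 H
  1 × N: no H
  1 × O: no H
  Total hydrogens = 21.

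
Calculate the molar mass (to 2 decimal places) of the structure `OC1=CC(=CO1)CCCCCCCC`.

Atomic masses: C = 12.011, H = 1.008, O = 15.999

196.29

Molecular formula: C12H20O2.
M = 12×12.011 + 20×1.008 + 2×15.999 = 196.29 g/mol.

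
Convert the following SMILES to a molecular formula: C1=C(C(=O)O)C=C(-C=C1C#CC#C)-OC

Heavy atoms from the SMILES: 12 C, 3 O.
Implicit hydrogens by atom environment:
  4 × C: no H
  3 × C (aromatic): 1 H each → 3
  3 × C (aromatic): no H
  2 × O: no H
  1 × C: 3 H
  1 × C: 1 H
  1 × O: 1 H
  Total hydrogens = 8.
Molecular formula: C12H8O3

C12H8O3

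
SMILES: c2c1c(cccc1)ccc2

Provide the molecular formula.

C10H8

Heavy atoms from the SMILES: 10 C.
Implicit hydrogens by atom environment:
  8 × C (aromatic): 1 H each → 8
  2 × C (aromatic): no H
  Total hydrogens = 8.
Molecular formula: C10H8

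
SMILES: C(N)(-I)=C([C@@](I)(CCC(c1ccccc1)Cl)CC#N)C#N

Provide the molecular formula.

Heavy atoms from the SMILES: 15 C, 1 Cl, 2 I, 3 N.
Implicit hydrogens by atom environment:
  5 × C (aromatic): 1 H each → 5
  5 × C: no H
  3 × C: 2 H each → 6
  2 × I: no H
  2 × N: no H
  1 × C: 1 H
  1 × C (aromatic): no H
  1 × Cl: no H
  1 × N: 2 H
  Total hydrogens = 14.
Molecular formula: C15H14ClI2N3

C15H14ClI2N3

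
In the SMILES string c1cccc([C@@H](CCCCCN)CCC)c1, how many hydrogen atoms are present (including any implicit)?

25

Hydrogens are implicit in SMILES; fill each atom to its normal valence:
  7 × C: 2 H each → 14
  5 × C (aromatic): 1 H each → 5
  1 × C: 3 H
  1 × C: 1 H
  1 × C (aromatic): no H
  1 × N: 2 H
  Total hydrogens = 25.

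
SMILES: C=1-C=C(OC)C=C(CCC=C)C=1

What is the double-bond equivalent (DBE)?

5

Molecular formula from the SMILES: C11H14O.
DoU = (2C + 2 + N − H − X)/2 = (2·11 + 2 + 0 − 14 − 0)/2 = 10/2 = 5.
(Structurally: 1 ring(s) + 4 π bond(s) = 5.)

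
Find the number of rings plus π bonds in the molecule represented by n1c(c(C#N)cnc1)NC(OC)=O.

Molecular formula from the SMILES: C7H6N4O2.
DoU = (2C + 2 + N − H − X)/2 = (2·7 + 2 + 4 − 6 − 0)/2 = 14/2 = 7.
(Structurally: 1 ring(s) + 6 π bond(s) = 7.)

7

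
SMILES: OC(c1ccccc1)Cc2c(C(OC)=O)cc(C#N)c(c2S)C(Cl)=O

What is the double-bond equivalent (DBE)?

Molecular formula from the SMILES: C18H14ClNO4S.
DoU = (2C + 2 + N − H − X)/2 = (2·18 + 2 + 1 − 14 − 1)/2 = 24/2 = 12.
(Structurally: 2 ring(s) + 10 π bond(s) = 12.)

12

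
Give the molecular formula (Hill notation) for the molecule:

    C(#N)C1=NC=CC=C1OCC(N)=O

Heavy atoms from the SMILES: 8 C, 3 N, 2 O.
Implicit hydrogens by atom environment:
  3 × C (aromatic): 1 H each → 3
  2 × C (aromatic): no H
  2 × C: no H
  2 × O: no H
  1 × C: 2 H
  1 × N: 2 H
  1 × N (aromatic): no H
  1 × N: no H
  Total hydrogens = 7.
Molecular formula: C8H7N3O2

C8H7N3O2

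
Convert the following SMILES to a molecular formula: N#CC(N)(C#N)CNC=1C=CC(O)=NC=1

Heavy atoms from the SMILES: 9 C, 5 N, 1 O.
Implicit hydrogens by atom environment:
  3 × C (aromatic): 1 H each → 3
  3 × C: no H
  2 × C (aromatic): no H
  2 × N: no H
  1 × C: 2 H
  1 × N: 2 H
  1 × N: 1 H
  1 × N (aromatic): no H
  1 × O: 1 H
  Total hydrogens = 9.
Molecular formula: C9H9N5O

C9H9N5O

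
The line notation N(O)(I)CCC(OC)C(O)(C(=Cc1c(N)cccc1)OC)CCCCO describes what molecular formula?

Heavy atoms from the SMILES: 18 C, 1 I, 2 N, 5 O.
Implicit hydrogens by atom environment:
  6 × C: 2 H each → 12
  4 × C (aromatic): 1 H each → 4
  3 × O: 1 H each → 3
  2 × C: 3 H each → 6
  2 × C: 1 H each → 2
  2 × C: no H
  2 × C (aromatic): no H
  2 × O: no H
  1 × I: no H
  1 × N: 2 H
  1 × N: no H
  Total hydrogens = 29.
Molecular formula: C18H29IN2O5

C18H29IN2O5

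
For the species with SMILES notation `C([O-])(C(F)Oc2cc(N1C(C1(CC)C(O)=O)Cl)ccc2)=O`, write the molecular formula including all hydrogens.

C13H12ClFNO5-

Heavy atoms from the SMILES: 13 C, 1 Cl, 1 F, 1 N, 5 O.
Implicit hydrogens by atom environment:
  4 × C (aromatic): 1 H each → 4
  3 × C: no H
  3 × O: no H
  2 × C: 1 H each → 2
  2 × C (aromatic): no H
  1 × C: 3 H
  1 × C: 2 H
  1 × Cl: no H
  1 × F: no H
  1 × N: no H
  1 × O: 1 H
  1 × O (charge -1): no H
  Total hydrogens = 12.
Net charge -1.
Molecular formula: C13H12ClFNO5-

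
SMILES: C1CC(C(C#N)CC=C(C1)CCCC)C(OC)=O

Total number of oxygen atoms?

The symbol for oxygen appears 2 times in the SMILES.

2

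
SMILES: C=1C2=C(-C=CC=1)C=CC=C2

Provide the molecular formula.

C10H8

Heavy atoms from the SMILES: 10 C.
Implicit hydrogens by atom environment:
  8 × C (aromatic): 1 H each → 8
  2 × C (aromatic): no H
  Total hydrogens = 8.
Molecular formula: C10H8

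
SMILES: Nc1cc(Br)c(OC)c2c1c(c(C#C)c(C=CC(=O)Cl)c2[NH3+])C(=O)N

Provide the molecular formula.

Heavy atoms from the SMILES: 1 Br, 17 C, 1 Cl, 3 N, 3 O.
Implicit hydrogens by atom environment:
  9 × C (aromatic): no H
  3 × C: 1 H each → 3
  3 × C: no H
  3 × O: no H
  2 × N: 2 H each → 4
  1 × Br: no H
  1 × C: 3 H
  1 × C (aromatic): 1 H
  1 × Cl: no H
  1 × N (charge +1): 3 H
  Total hydrogens = 14.
Net charge +1.
Molecular formula: C17H14BrClN3O3+

C17H14BrClN3O3+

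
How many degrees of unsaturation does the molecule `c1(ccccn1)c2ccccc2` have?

8

Molecular formula from the SMILES: C11H9N.
DoU = (2C + 2 + N − H − X)/2 = (2·11 + 2 + 1 − 9 − 0)/2 = 16/2 = 8.
(Structurally: 2 ring(s) + 6 π bond(s) = 8.)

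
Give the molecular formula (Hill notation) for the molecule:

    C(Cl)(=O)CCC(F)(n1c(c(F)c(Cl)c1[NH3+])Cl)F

Heavy atoms from the SMILES: 8 C, 3 Cl, 3 F, 2 N, 1 O.
Implicit hydrogens by atom environment:
  4 × C (aromatic): no H
  3 × Cl: no H
  3 × F: no H
  2 × C: 2 H each → 4
  2 × C: no H
  1 × N (charge +1): 3 H
  1 × N (aromatic): no H
  1 × O: no H
  Total hydrogens = 7.
Net charge +1.
Molecular formula: C8H7Cl3F3N2O+

C8H7Cl3F3N2O+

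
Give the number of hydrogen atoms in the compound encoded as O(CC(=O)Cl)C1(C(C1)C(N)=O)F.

Hydrogens are implicit in SMILES; fill each atom to its normal valence:
  3 × C: no H
  3 × O: no H
  2 × C: 2 H each → 4
  1 × C: 1 H
  1 × Cl: no H
  1 × F: no H
  1 × N: 2 H
  Total hydrogens = 7.

7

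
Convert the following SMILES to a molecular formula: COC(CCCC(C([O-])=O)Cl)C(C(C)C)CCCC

Heavy atoms from the SMILES: 15 C, 1 Cl, 3 O.
Implicit hydrogens by atom environment:
  6 × C: 2 H each → 12
  4 × C: 3 H each → 12
  4 × C: 1 H each → 4
  2 × O: no H
  1 × C: no H
  1 × Cl: no H
  1 × O (charge -1): no H
  Total hydrogens = 28.
Net charge -1.
Molecular formula: C15H28ClO3-

C15H28ClO3-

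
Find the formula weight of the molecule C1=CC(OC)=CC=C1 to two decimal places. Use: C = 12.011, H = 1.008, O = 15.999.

108.14

Molecular formula: C7H8O.
M = 7×12.011 + 8×1.008 + 1×15.999 = 108.14 g/mol.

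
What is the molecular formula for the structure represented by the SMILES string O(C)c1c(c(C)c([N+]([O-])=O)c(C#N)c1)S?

Heavy atoms from the SMILES: 9 C, 2 N, 3 O, 1 S.
Implicit hydrogens by atom environment:
  5 × C (aromatic): no H
  2 × C: 3 H each → 6
  2 × O: no H
  1 × C (aromatic): 1 H
  1 × C: no H
  1 × N: no H
  1 × N (charge +1): no H
  1 × O (charge -1): no H
  1 × S: 1 H
  Total hydrogens = 8.
Molecular formula: C9H8N2O3S

C9H8N2O3S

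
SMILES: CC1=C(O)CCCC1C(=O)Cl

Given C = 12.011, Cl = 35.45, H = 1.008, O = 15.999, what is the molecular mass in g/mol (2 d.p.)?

Molecular formula: C8H11ClO2.
M = 8×12.011 + 1×35.45 + 11×1.008 + 2×15.999 = 174.62 g/mol.

174.62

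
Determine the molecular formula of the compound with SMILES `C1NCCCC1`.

C5H11N

Heavy atoms from the SMILES: 5 C, 1 N.
Implicit hydrogens by atom environment:
  5 × C: 2 H each → 10
  1 × N: 1 H
  Total hydrogens = 11.
Molecular formula: C5H11N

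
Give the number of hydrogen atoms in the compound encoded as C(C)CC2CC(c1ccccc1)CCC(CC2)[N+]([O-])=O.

25

Hydrogens are implicit in SMILES; fill each atom to its normal valence:
  7 × C: 2 H each → 14
  5 × C (aromatic): 1 H each → 5
  3 × C: 1 H each → 3
  1 × C: 3 H
  1 × C (aromatic): no H
  1 × N (charge +1): no H
  1 × O: no H
  1 × O (charge -1): no H
  Total hydrogens = 25.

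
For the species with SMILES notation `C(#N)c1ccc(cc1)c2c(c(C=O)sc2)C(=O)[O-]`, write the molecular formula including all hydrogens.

C13H6NO3S-

Heavy atoms from the SMILES: 13 C, 1 N, 3 O, 1 S.
Implicit hydrogens by atom environment:
  5 × C (aromatic): 1 H each → 5
  5 × C (aromatic): no H
  2 × C: no H
  2 × O: no H
  1 × C: 1 H
  1 × N: no H
  1 × O (charge -1): no H
  1 × S (aromatic): no H
  Total hydrogens = 6.
Net charge -1.
Molecular formula: C13H6NO3S-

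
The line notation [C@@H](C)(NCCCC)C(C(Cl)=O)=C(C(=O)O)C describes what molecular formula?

Heavy atoms from the SMILES: 11 C, 1 Cl, 1 N, 3 O.
Implicit hydrogens by atom environment:
  4 × C: no H
  3 × C: 3 H each → 9
  3 × C: 2 H each → 6
  2 × O: no H
  1 × C: 1 H
  1 × Cl: no H
  1 × N: 1 H
  1 × O: 1 H
  Total hydrogens = 18.
Molecular formula: C11H18ClNO3

C11H18ClNO3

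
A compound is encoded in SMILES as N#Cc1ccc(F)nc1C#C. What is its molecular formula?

C8H3FN2

Heavy atoms from the SMILES: 8 C, 1 F, 2 N.
Implicit hydrogens by atom environment:
  3 × C (aromatic): no H
  2 × C (aromatic): 1 H each → 2
  2 × C: no H
  1 × C: 1 H
  1 × F: no H
  1 × N (aromatic): no H
  1 × N: no H
  Total hydrogens = 3.
Molecular formula: C8H3FN2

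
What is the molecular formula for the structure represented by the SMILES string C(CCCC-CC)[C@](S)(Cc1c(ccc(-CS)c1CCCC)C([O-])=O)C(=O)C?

C23H35O3S2-

Heavy atoms from the SMILES: 23 C, 3 O, 2 S.
Implicit hydrogens by atom environment:
  11 × C: 2 H each → 22
  4 × C (aromatic): no H
  3 × C: 3 H each → 9
  3 × C: no H
  2 × C (aromatic): 1 H each → 2
  2 × O: no H
  2 × S: 1 H each → 2
  1 × O (charge -1): no H
  Total hydrogens = 35.
Net charge -1.
Molecular formula: C23H35O3S2-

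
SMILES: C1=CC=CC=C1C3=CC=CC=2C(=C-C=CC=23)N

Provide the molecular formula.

C16H13N

Heavy atoms from the SMILES: 16 C, 1 N.
Implicit hydrogens by atom environment:
  11 × C (aromatic): 1 H each → 11
  5 × C (aromatic): no H
  1 × N: 2 H
  Total hydrogens = 13.
Molecular formula: C16H13N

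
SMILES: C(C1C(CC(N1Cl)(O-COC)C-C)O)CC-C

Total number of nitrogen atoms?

The symbol for nitrogen appears 1 time in the SMILES.

1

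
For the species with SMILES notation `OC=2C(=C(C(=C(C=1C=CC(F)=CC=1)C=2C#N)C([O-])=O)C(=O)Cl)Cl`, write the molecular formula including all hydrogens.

Heavy atoms from the SMILES: 15 C, 2 Cl, 1 F, 1 N, 4 O.
Implicit hydrogens by atom environment:
  8 × C (aromatic): no H
  4 × C (aromatic): 1 H each → 4
  3 × C: no H
  2 × Cl: no H
  2 × O: no H
  1 × F: no H
  1 × N: no H
  1 × O: 1 H
  1 × O (charge -1): no H
  Total hydrogens = 5.
Net charge -1.
Molecular formula: C15H5Cl2FNO4-

C15H5Cl2FNO4-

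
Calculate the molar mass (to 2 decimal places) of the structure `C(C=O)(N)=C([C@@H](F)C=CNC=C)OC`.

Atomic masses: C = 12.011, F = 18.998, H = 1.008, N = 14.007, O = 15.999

200.21

Molecular formula: C9H13FN2O2.
M = 9×12.011 + 1×18.998 + 13×1.008 + 2×14.007 + 2×15.999 = 200.21 g/mol.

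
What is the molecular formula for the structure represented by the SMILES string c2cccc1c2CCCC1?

C10H12

Heavy atoms from the SMILES: 10 C.
Implicit hydrogens by atom environment:
  4 × C: 2 H each → 8
  4 × C (aromatic): 1 H each → 4
  2 × C (aromatic): no H
  Total hydrogens = 12.
Molecular formula: C10H12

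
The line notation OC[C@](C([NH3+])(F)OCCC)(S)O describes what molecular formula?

C6H15FNO3S+

Heavy atoms from the SMILES: 6 C, 1 F, 1 N, 3 O, 1 S.
Implicit hydrogens by atom environment:
  3 × C: 2 H each → 6
  2 × C: no H
  2 × O: 1 H each → 2
  1 × C: 3 H
  1 × F: no H
  1 × N (charge +1): 3 H
  1 × O: no H
  1 × S: 1 H
  Total hydrogens = 15.
Net charge +1.
Molecular formula: C6H15FNO3S+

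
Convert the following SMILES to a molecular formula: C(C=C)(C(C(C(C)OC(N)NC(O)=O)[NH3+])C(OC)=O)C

Heavy atoms from the SMILES: 12 C, 3 N, 5 O.
Implicit hydrogens by atom environment:
  6 × C: 1 H each → 6
  4 × O: no H
  3 × C: 3 H each → 9
  2 × C: no H
  1 × C: 2 H
  1 × N (charge +1): 3 H
  1 × N: 2 H
  1 × N: 1 H
  1 × O: 1 H
  Total hydrogens = 24.
Net charge +1.
Molecular formula: C12H24N3O5+

C12H24N3O5+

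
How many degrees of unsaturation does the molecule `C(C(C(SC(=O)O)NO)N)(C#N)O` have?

Molecular formula from the SMILES: C5H9N3O4S.
DoU = (2C + 2 + N − H − X)/2 = (2·5 + 2 + 3 − 9 − 0)/2 = 6/2 = 3.
(Structurally: 0 ring(s) + 3 π bond(s) = 3.)

3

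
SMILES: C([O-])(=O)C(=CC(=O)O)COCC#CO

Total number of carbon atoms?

The symbol for carbon appears 8 times in the SMILES.

8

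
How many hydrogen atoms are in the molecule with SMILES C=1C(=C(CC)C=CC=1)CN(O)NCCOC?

20

Hydrogens are implicit in SMILES; fill each atom to its normal valence:
  4 × C: 2 H each → 8
  4 × C (aromatic): 1 H each → 4
  2 × C: 3 H each → 6
  2 × C (aromatic): no H
  1 × N: 1 H
  1 × N: no H
  1 × O: 1 H
  1 × O: no H
  Total hydrogens = 20.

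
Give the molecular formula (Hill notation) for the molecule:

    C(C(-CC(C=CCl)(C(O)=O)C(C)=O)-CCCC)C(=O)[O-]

C14H20ClO5-

Heavy atoms from the SMILES: 14 C, 1 Cl, 5 O.
Implicit hydrogens by atom environment:
  5 × C: 2 H each → 10
  4 × C: no H
  3 × C: 1 H each → 3
  3 × O: no H
  2 × C: 3 H each → 6
  1 × Cl: no H
  1 × O: 1 H
  1 × O (charge -1): no H
  Total hydrogens = 20.
Net charge -1.
Molecular formula: C14H20ClO5-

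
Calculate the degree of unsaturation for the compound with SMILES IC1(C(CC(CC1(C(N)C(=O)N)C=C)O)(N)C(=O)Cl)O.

Molecular formula from the SMILES: C11H17ClIN3O4.
DoU = (2C + 2 + N − H − X)/2 = (2·11 + 2 + 3 − 17 − 2)/2 = 8/2 = 4.
(Structurally: 1 ring(s) + 3 π bond(s) = 4.)

4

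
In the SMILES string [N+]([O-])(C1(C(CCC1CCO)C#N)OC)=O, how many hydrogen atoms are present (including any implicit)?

Hydrogens are implicit in SMILES; fill each atom to its normal valence:
  4 × C: 2 H each → 8
  2 × C: 1 H each → 2
  2 × C: no H
  2 × O: no H
  1 × C: 3 H
  1 × N: no H
  1 × N (charge +1): no H
  1 × O: 1 H
  1 × O (charge -1): no H
  Total hydrogens = 14.

14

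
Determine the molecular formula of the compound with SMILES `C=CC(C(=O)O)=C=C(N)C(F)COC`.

C9H12FNO3

Heavy atoms from the SMILES: 9 C, 1 F, 1 N, 3 O.
Implicit hydrogens by atom environment:
  4 × C: no H
  2 × C: 2 H each → 4
  2 × C: 1 H each → 2
  2 × O: no H
  1 × C: 3 H
  1 × F: no H
  1 × N: 2 H
  1 × O: 1 H
  Total hydrogens = 12.
Molecular formula: C9H12FNO3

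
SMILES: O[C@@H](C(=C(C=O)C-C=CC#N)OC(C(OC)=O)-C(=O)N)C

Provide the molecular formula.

Heavy atoms from the SMILES: 13 C, 2 N, 6 O.
Implicit hydrogens by atom environment:
  5 × C: 1 H each → 5
  5 × C: no H
  5 × O: no H
  2 × C: 3 H each → 6
  1 × C: 2 H
  1 × N: 2 H
  1 × N: no H
  1 × O: 1 H
  Total hydrogens = 16.
Molecular formula: C13H16N2O6

C13H16N2O6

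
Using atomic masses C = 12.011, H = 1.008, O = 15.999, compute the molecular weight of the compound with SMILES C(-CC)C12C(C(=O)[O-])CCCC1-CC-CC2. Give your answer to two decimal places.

Molecular formula: C14H23O2-.
M = 14×12.011 + 23×1.008 + 2×15.999 = 223.34 g/mol.

223.34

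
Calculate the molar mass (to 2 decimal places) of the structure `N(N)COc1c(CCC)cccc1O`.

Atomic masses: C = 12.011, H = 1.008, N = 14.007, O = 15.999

196.25

Molecular formula: C10H16N2O2.
M = 10×12.011 + 16×1.008 + 2×14.007 + 2×15.999 = 196.25 g/mol.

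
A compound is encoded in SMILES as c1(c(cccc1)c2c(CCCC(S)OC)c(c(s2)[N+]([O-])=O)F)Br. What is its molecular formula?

C15H15BrFNO3S2

Heavy atoms from the SMILES: 1 Br, 15 C, 1 F, 1 N, 3 O, 2 S.
Implicit hydrogens by atom environment:
  6 × C (aromatic): no H
  4 × C (aromatic): 1 H each → 4
  3 × C: 2 H each → 6
  2 × O: no H
  1 × Br: no H
  1 × C: 3 H
  1 × C: 1 H
  1 × F: no H
  1 × N (charge +1): no H
  1 × O (charge -1): no H
  1 × S: 1 H
  1 × S (aromatic): no H
  Total hydrogens = 15.
Molecular formula: C15H15BrFNO3S2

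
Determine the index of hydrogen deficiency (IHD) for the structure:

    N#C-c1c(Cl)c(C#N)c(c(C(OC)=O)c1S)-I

Molecular formula from the SMILES: C10H4ClIN2O2S.
DoU = (2C + 2 + N − H − X)/2 = (2·10 + 2 + 2 − 4 − 2)/2 = 18/2 = 9.
(Structurally: 1 ring(s) + 8 π bond(s) = 9.)

9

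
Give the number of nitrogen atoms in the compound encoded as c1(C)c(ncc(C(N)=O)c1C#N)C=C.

The symbol for nitrogen appears 3 times in the SMILES.

3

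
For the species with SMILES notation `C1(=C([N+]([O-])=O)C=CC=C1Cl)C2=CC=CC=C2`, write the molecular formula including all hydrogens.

Heavy atoms from the SMILES: 12 C, 1 Cl, 1 N, 2 O.
Implicit hydrogens by atom environment:
  8 × C (aromatic): 1 H each → 8
  4 × C (aromatic): no H
  1 × Cl: no H
  1 × N (charge +1): no H
  1 × O: no H
  1 × O (charge -1): no H
  Total hydrogens = 8.
Molecular formula: C12H8ClNO2

C12H8ClNO2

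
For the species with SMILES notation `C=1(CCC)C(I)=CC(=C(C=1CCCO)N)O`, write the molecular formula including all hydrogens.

C12H18INO2

Heavy atoms from the SMILES: 12 C, 1 I, 1 N, 2 O.
Implicit hydrogens by atom environment:
  5 × C: 2 H each → 10
  5 × C (aromatic): no H
  2 × O: 1 H each → 2
  1 × C: 3 H
  1 × C (aromatic): 1 H
  1 × I: no H
  1 × N: 2 H
  Total hydrogens = 18.
Molecular formula: C12H18INO2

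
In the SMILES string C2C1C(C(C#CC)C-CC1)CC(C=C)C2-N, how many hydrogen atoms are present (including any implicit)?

23

Hydrogens are implicit in SMILES; fill each atom to its normal valence:
  6 × C: 2 H each → 12
  6 × C: 1 H each → 6
  2 × C: no H
  1 × C: 3 H
  1 × N: 2 H
  Total hydrogens = 23.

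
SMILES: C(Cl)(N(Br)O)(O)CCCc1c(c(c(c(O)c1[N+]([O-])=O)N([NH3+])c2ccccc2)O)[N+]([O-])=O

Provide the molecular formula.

Heavy atoms from the SMILES: 1 Br, 16 C, 1 Cl, 5 N, 8 O.
Implicit hydrogens by atom environment:
  7 × C (aromatic): no H
  5 × C (aromatic): 1 H each → 5
  4 × O: 1 H each → 4
  3 × C: 2 H each → 6
  2 × N (charge +1): no H
  2 × N: no H
  2 × O: no H
  2 × O (charge -1): no H
  1 × Br: no H
  1 × C: no H
  1 × Cl: no H
  1 × N (charge +1): 3 H
  Total hydrogens = 18.
Net charge +1.
Molecular formula: C16H18BrClN5O8+

C16H18BrClN5O8+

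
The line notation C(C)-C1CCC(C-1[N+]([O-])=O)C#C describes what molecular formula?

Heavy atoms from the SMILES: 9 C, 1 N, 2 O.
Implicit hydrogens by atom environment:
  4 × C: 1 H each → 4
  3 × C: 2 H each → 6
  1 × C: 3 H
  1 × C: no H
  1 × N (charge +1): no H
  1 × O: no H
  1 × O (charge -1): no H
  Total hydrogens = 13.
Molecular formula: C9H13NO2

C9H13NO2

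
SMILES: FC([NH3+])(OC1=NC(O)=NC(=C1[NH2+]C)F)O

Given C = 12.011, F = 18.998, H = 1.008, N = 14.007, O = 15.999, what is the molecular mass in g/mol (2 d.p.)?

224.17

Molecular formula: [C6H10F2N4O3]2+.
M = 6×12.011 + 2×18.998 + 10×1.008 + 4×14.007 + 3×15.999 = 224.17 g/mol.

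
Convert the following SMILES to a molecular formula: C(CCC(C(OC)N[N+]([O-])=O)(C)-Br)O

C7H15BrN2O4

Heavy atoms from the SMILES: 1 Br, 7 C, 2 N, 4 O.
Implicit hydrogens by atom environment:
  3 × C: 2 H each → 6
  2 × C: 3 H each → 6
  2 × O: no H
  1 × Br: no H
  1 × C: 1 H
  1 × C: no H
  1 × N: 1 H
  1 × N (charge +1): no H
  1 × O: 1 H
  1 × O (charge -1): no H
  Total hydrogens = 15.
Molecular formula: C7H15BrN2O4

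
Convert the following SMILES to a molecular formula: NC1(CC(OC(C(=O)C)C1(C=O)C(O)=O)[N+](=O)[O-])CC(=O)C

C12H16N2O8

Heavy atoms from the SMILES: 12 C, 2 N, 8 O.
Implicit hydrogens by atom environment:
  6 × O: no H
  5 × C: no H
  3 × C: 1 H each → 3
  2 × C: 3 H each → 6
  2 × C: 2 H each → 4
  1 × N: 2 H
  1 × N (charge +1): no H
  1 × O: 1 H
  1 × O (charge -1): no H
  Total hydrogens = 16.
Molecular formula: C12H16N2O8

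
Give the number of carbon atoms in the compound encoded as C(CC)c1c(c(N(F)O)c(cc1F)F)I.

The symbol for carbon appears 9 times in the SMILES. Lowercase c denotes aromatic carbon and counts toward C.

9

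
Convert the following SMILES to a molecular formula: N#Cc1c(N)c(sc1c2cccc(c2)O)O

C11H8N2O2S

Heavy atoms from the SMILES: 11 C, 2 N, 2 O, 1 S.
Implicit hydrogens by atom environment:
  6 × C (aromatic): no H
  4 × C (aromatic): 1 H each → 4
  2 × O: 1 H each → 2
  1 × C: no H
  1 × N: 2 H
  1 × N: no H
  1 × S (aromatic): no H
  Total hydrogens = 8.
Molecular formula: C11H8N2O2S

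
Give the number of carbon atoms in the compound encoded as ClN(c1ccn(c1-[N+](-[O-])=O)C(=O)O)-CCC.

8

The symbol for carbon appears 8 times in the SMILES. Lowercase c denotes aromatic carbon and counts toward C.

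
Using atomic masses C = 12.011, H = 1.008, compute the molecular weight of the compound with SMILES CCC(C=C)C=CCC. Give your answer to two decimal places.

Molecular formula: C9H16.
M = 9×12.011 + 16×1.008 = 124.23 g/mol.

124.23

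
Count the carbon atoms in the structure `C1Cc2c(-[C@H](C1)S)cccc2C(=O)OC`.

The symbol for carbon appears 12 times in the SMILES. Lowercase c denotes aromatic carbon and counts toward C.

12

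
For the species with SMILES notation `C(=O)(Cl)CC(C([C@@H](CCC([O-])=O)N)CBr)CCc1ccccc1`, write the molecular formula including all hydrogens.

C17H22BrClNO3-

Heavy atoms from the SMILES: 1 Br, 17 C, 1 Cl, 1 N, 3 O.
Implicit hydrogens by atom environment:
  6 × C: 2 H each → 12
  5 × C (aromatic): 1 H each → 5
  3 × C: 1 H each → 3
  2 × C: no H
  2 × O: no H
  1 × Br: no H
  1 × C (aromatic): no H
  1 × Cl: no H
  1 × N: 2 H
  1 × O (charge -1): no H
  Total hydrogens = 22.
Net charge -1.
Molecular formula: C17H22BrClNO3-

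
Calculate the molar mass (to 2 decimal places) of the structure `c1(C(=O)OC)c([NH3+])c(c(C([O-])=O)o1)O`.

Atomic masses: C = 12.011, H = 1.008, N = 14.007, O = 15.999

201.13

Molecular formula: C7H7NO6.
M = 7×12.011 + 7×1.008 + 1×14.007 + 6×15.999 = 201.13 g/mol.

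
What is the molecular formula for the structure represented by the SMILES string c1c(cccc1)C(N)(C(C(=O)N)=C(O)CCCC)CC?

C16H24N2O2

Heavy atoms from the SMILES: 16 C, 2 N, 2 O.
Implicit hydrogens by atom environment:
  5 × C (aromatic): 1 H each → 5
  4 × C: 2 H each → 8
  4 × C: no H
  2 × C: 3 H each → 6
  2 × N: 2 H each → 4
  1 × C (aromatic): no H
  1 × O: 1 H
  1 × O: no H
  Total hydrogens = 24.
Molecular formula: C16H24N2O2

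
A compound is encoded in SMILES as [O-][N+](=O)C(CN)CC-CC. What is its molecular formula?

C6H14N2O2

Heavy atoms from the SMILES: 6 C, 2 N, 2 O.
Implicit hydrogens by atom environment:
  4 × C: 2 H each → 8
  1 × C: 3 H
  1 × C: 1 H
  1 × N: 2 H
  1 × N (charge +1): no H
  1 × O: no H
  1 × O (charge -1): no H
  Total hydrogens = 14.
Molecular formula: C6H14N2O2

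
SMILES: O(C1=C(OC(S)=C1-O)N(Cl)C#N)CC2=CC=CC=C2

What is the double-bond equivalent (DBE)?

9

Molecular formula from the SMILES: C12H9ClN2O3S.
DoU = (2C + 2 + N − H − X)/2 = (2·12 + 2 + 2 − 9 − 1)/2 = 18/2 = 9.
(Structurally: 2 ring(s) + 7 π bond(s) = 9.)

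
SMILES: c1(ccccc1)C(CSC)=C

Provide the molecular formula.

Heavy atoms from the SMILES: 10 C, 1 S.
Implicit hydrogens by atom environment:
  5 × C (aromatic): 1 H each → 5
  2 × C: 2 H each → 4
  1 × C: 3 H
  1 × C: no H
  1 × C (aromatic): no H
  1 × S: no H
  Total hydrogens = 12.
Molecular formula: C10H12S

C10H12S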